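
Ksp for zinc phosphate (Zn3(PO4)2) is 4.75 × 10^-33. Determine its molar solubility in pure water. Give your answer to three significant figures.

s = 1.34 × 10^-7 M

Zn3(PO4)2(s) <=> 3 Zn^2+ + 2 PO4^3-
Ksp = [Zn^2+]^3[PO4^3-]^2
Let s = molar solubility. Then [Zn^2+] = 3s and [PO4^3-] = 2s.
Substituting: Ksp = (3s)^3(2s)^2 = 108s^5
s^5 = 4.75 × 10^-33 / 108, so s = 1.34 × 10^-7 M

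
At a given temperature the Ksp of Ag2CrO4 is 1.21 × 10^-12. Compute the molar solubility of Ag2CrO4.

Ag2CrO4(s) ⇌ 2 Ag^+ + CrO4^2-
Ksp = [Ag^+]^2[CrO4^2-]
For each mole of Ag2CrO4 that dissolves: [Ag^+] = 2s, [CrO4^2-] = s.
Substituting: Ksp = (2s)^2s = 4s^3
s^3 = 1.21 × 10^-12 / 4, so s = 6.71 × 10^-5 M

6.71 x 10^-5 M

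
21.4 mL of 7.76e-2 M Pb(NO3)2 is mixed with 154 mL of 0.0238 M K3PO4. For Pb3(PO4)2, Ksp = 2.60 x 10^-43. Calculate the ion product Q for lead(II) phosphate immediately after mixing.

Q ≈ 3.71e-10

Total volume = 21.4 + 154 = 175.4 mL.
[Pb^2+] = 7.76 x 10^-2 × (21.4/175.4) = 9.468 × 10^-3 M
[PO4^3-] = 2.38 × 10^-2 × (154/175.4) = 2.090 x 10^-2 M
Pb3(PO4)2(s) ⇌ 3 Pb^2+(aq) + 2 PO4^3-(aq), so Q = [Pb^2+]^3[PO4^3-]^2
Q = (9.468 × 10^-3)^3(2.090 × 10^-2)^2 = 3.71 × 10^-10
Q > Ksp, so Pb3(PO4)2 will precipitate.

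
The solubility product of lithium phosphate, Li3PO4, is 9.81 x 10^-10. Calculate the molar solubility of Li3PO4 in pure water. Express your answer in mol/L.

s ≈ 2.46 x 10^-3 M

Li3PO4(s) <=> 3 Li^+ + PO4^3-
Ksp = [Li^+]^3[PO4^3-]
For each mole of Li3PO4 that dissolves: [Li^+] = 3s, [PO4^3-] = s.
So Ksp = (3s)^3 × s = 27s^4
s^4 = 9.81 x 10^-10 / 27, so s = 2.46 × 10^-3 M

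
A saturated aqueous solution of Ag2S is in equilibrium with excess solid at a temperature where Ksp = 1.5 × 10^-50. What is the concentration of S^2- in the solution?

[S^2-] ≈ 1.6 × 10^-17 M

Ag2S(s) ⇌ 2 Ag^+ + S^2-
Ksp = [Ag^+]^2[S^2-]
Let s = molar solubility. Then [Ag^+] = 2s and [S^2-] = s.
Substituting: Ksp = (2s)^2s = 4s^3
Solving, s = (1.5 × 10^-50/4)^(1/3) = 1.55 × 10^-17 M
[S^2-] = s = 1.6 × 10^-17 M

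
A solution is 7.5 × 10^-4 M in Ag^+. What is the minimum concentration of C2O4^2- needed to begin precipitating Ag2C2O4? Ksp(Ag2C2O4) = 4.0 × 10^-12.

Ag2C2O4(s) <=> 2 Ag^+(aq) + C2O4^2-(aq)
Ksp = [Ag^+]^2[C2O4^2-]
Precipitation begins when Q = Ksp. With [Ag^+] = 7.5 × 10^-4 M:
4.0 × 10^-12 = (7.5 × 10^-4)^2 × [C2O4^2-]
[C2O4^2-] = (4.0 × 10^-12 / 5.63 × 10^-7) = 7.1 x 10^-6 M

7.1e-6 M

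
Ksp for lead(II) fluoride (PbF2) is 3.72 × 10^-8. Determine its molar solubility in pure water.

2.10e-3 M

PbF2(s) <=> Pb^2+ + 2 F^-
Ksp = [Pb^2+][F^-]^2
For each mole of PbF2 that dissolves: [Pb^2+] = s, [F^-] = 2s.
Ksp = s(2s)^2 = 4s^3
s = (3.72 × 10^-8 / 4)^(1/3) = 2.10 × 10^-3 M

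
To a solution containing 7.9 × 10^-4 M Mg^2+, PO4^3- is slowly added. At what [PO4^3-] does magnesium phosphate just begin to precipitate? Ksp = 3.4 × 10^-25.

Mg3(PO4)2(s) <=> 3 Mg^2+(aq) + 2 PO4^3-(aq)
Ksp = [Mg^2+]^3[PO4^3-]^2
Precipitation begins when Q = Ksp. With [Mg^2+] = 7.9 × 10^-4 M:
3.4 × 10^-25 = (7.9 × 10^-4)^3 × [PO4^3-]^2
[PO4^3-] = (3.4 × 10^-25 / 4.93 × 10^-10)^(1/2) = 2.6 x 10^-8 M

[PO4^3-] = 2.6 x 10^-8 M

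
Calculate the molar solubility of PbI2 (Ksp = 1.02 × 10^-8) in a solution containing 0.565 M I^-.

s ≈ 3.20e-8 M

PbI2(s) ⇌ Pb^2+(aq) + 2 I^-(aq)
Ksp = [Pb^2+][I^-]^2
Let s be the molar solubility in this solution. [Pb^2+] = s, [I^-] = 0.565 + 2s ≈ 0.565 (since the I^- already present dominates).
Ksp ≈ s × (0.565)^2
s = 3.20 × 10^-8 M
Check: 2s = 6.4 × 10^-8 ≪ 0.565, so the approximation is valid.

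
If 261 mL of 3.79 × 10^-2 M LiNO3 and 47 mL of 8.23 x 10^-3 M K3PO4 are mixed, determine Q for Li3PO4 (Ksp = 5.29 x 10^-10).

4.16 x 10^-8

Total volume = 261 + 47 = 308 mL.
[Li^+] = 3.79 × 10^-2 × (261/308) = 3.212 × 10^-2 M
[PO4^3-] = 8.23 × 10^-3 × (47/308) = 1.256 x 10^-3 M
Li3PO4(s) <=> 3 Li^+(aq) + PO4^3-(aq), so Q = [Li^+]^3[PO4^3-]
Q = (3.212 × 10^-2)^3(1.256 x 10^-3) = 4.16 × 10^-8
Q > Ksp, so Li3PO4 will precipitate.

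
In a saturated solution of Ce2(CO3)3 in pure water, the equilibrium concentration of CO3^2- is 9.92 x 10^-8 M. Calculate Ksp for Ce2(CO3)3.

4.27 x 10^-36

Ce2(CO3)3(s) <=> 2 Ce^3+ + 3 CO3^2-
Stoichiometry gives [Ce^3+] = (2/3)[CO3^2-] = 6.613 × 10^-8 M.
Ksp = [Ce^3+]^2[CO3^2-]^3
Ksp = (6.613 × 10^-8)^2 × (9.92 × 10^-8)^3 = 4.27 × 10^-36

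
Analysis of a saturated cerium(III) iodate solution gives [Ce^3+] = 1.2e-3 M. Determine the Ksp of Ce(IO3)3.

Ce(IO3)3(s) ⇌ Ce^3+(aq) + 3 IO3^-(aq)
Stoichiometry gives [IO3^-] = (3/1)[Ce^3+] = 3.60 x 10^-3 M.
Ksp = [Ce^3+][IO3^-]^3
Ksp = 1.2 × 10^-3 × (3.60 x 10^-3)^3 = 5.6 × 10^-11

Ksp ≈ 5.6 × 10^-11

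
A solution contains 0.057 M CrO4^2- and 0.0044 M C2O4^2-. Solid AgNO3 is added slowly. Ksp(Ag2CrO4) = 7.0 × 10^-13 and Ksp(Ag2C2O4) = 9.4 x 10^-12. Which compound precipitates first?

Each salt begins to precipitate when Q = Ksp, i.e. when [Ag^+] reaches its threshold.
For Ag2CrO4: 7.0 × 10^-13 = 0.057 × [Ag^+]^2  ⇒  [Ag^+] = 3.5 × 10^-6 M.
For Ag2C2O4: 9.4 x 10^-12 = 0.0044 × [Ag^+]^2  ⇒  [Ag^+] = 4.6 × 10^-5 M.
The salt with the lower threshold [Ag^+] precipitates first: Ag2CrO4.

Ag2CrO4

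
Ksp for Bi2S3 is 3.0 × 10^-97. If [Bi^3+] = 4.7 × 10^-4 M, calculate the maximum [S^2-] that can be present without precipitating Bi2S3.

Bi2S3(s) <=> 2 Bi^3+ + 3 S^2-
Ksp = [Bi^3+]^2[S^2-]^3
Precipitation begins when Q = Ksp. With [Bi^3+] = 4.7 × 10^-4 M:
3.0 × 10^-97 = (4.7 × 10^-4)^2 × [S^2-]^3
[S^2-] = (3.0 × 10^-97 / 2.21 × 10^-7)^(1/3) = 1.1 × 10^-30 M

[S^2-] = 1.1e-30 M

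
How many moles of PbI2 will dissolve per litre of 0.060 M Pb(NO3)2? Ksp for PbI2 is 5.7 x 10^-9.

PbI2(s) ⇌ Pb^2+(aq) + 2 I^-(aq)
Ksp = [Pb^2+][I^-]^2
Let s = moles of PbI2 that dissolve per litre. [Pb^2+] = 0.060 + s ≈ 0.060, [I^-] = 2s (since Pb^2+ from Pb(NO3)2 dominates).
Ksp ≈ 0.060 × (2s)^2
s = 1.5 x 10^-4 M
Check: s = 1.5 x 10^-4 ≪ 0.060, so the approximation is valid.

s = 1.5 x 10^-4 M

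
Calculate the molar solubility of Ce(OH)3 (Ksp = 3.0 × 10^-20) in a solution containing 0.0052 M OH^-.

s = 2.1 × 10^-13 M

Ce(OH)3(s) ⇌ Ce^3+(aq) + 3 OH^-(aq)
Ksp = [Ce^3+][OH^-]^3
If s mol/L dissolves here, [Ce^3+] = s, [OH^-] = 0.0052 + 3s ≈ 0.0052 (Ksp is small, so little additional dissolves).
Ksp ≈ s × (0.0052)^3
s = 2.1 × 10^-13 M
Check: 3s = 6.4 × 10^-13 ≪ 0.0052, so the approximation is valid.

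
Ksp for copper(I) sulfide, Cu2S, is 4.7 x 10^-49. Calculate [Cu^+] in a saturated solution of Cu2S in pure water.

Cu2S(s) ⇌ 2 Cu^+(aq) + S^2-(aq)
Ksp = [Cu^+]^2[S^2-]
If s mol/L of Cu2S dissolves, [Cu^+] = 2s and [S^2-] = s.
So Ksp = (2s)^2 × s = 4s^3
Solving, s = (4.7 x 10^-49/4)^(1/3) = 4.90 x 10^-17 M
[Cu^+] = 2s = 9.8 × 10^-17 M

[Cu^+] = 9.8 x 10^-17 M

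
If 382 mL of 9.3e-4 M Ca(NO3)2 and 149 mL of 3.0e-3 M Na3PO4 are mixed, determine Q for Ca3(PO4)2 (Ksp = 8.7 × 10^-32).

Total volume = 382 + 149 = 531 mL.
[Ca^2+] = 9.3 × 10^-4 × (382/531) = 6.69 x 10^-4 M
[PO4^3-] = 3.0 × 10^-3 × (149/531) = 8.42 × 10^-4 M
Ca3(PO4)2(s) ⇌ 3 Ca^2+(aq) + 2 PO4^3-(aq), so Q = [Ca^2+]^3[PO4^3-]^2
Q = (6.69 × 10^-4)^3(8.42 x 10^-4)^2 = 2.1 × 10^-16
Q > Ksp, so Ca3(PO4)2 will precipitate.

Q ≈ 2.1 × 10^-16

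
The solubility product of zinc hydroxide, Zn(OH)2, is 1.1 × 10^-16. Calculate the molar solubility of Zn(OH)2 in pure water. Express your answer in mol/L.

s = 3.0 × 10^-6 M

Zn(OH)2(s) ⇌ Zn^2+ + 2 OH^-
Ksp = [Zn^2+][OH^-]^2
For each mole of Zn(OH)2 that dissolves: [Zn^2+] = s, [OH^-] = 2s.
Substituting: Ksp = s(2s)^2 = 4s^3
Solving, s = (1.1 × 10^-16/4)^(1/3) = 3.0 × 10^-6 M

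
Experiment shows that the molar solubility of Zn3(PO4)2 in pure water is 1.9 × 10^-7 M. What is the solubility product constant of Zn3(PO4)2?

Ksp = 2.7 × 10^-32

Zn3(PO4)2(s) ⇌ 3 Zn^2+ + 2 PO4^3-
Let s = molar solubility. Then [Zn^2+] = 3s and [PO4^3-] = 2s.
Ksp = [Zn^2+]^3[PO4^3-]^2
Substituting: Ksp = (3s)^3(2s)^2 = 108s^5
Ksp = 108 × (1.9 × 10^-7)^5 = 2.7 x 10^-32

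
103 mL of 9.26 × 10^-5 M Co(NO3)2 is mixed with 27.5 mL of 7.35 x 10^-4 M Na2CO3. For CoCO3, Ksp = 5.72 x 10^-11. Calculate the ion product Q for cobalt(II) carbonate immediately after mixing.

Total volume = 103 + 27.5 = 130.5 mL.
[Co^2+] = 9.26 x 10^-5 × (103/130.5) = 7.309 × 10^-5 M
[CO3^2-] = 7.35 × 10^-4 × (27.5/130.5) = 1.549 × 10^-4 M
CoCO3(s) <=> Co^2+(aq) + CO3^2-(aq), so Q = [Co^2+][CO3^2-]
Q = (7.309 × 10^-5)(1.549 x 10^-4) = 1.13 × 10^-8
Q > Ksp, so CoCO3 will precipitate.

Q ≈ 1.13 × 10^-8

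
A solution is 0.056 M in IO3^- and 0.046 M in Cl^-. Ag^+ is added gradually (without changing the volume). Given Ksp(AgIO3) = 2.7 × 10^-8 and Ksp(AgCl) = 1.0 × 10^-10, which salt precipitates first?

Each salt begins to precipitate when Q = Ksp, i.e. when [Ag^+] reaches its threshold.
For AgIO3: 2.7 × 10^-8 = 0.056 × [Ag^+]  ⇒  [Ag^+] = 4.8 × 10^-7 M.
For AgCl: 1.0 × 10^-10 = 0.046 × [Ag^+]  ⇒  [Ag^+] = 2.2 × 10^-9 M.
The salt with the lower threshold [Ag^+] precipitates first: AgCl.

AgCl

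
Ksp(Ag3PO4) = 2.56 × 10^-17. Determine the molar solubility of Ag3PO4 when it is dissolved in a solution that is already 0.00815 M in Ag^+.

Ag3PO4(s) <=> 3 Ag^+ + PO4^3-
Ksp = [Ag^+]^3[PO4^3-]
Let s be the molar solubility in this solution. [Ag^+] = 0.00815 + 3s ≈ 0.00815, [PO4^3-] = s (Ksp is small, so little additional dissolves).
Ksp ≈ (0.00815)^3 × s
s = 4.73 × 10^-11 M
Check: 3s = 1.4 × 10^-10 ≪ 0.00815, so the approximation is valid.

s ≈ 4.73e-11 M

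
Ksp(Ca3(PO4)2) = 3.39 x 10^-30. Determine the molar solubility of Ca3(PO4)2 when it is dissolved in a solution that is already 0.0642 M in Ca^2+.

s ≈ 5.66e-14 M

Ca3(PO4)2(s) ⇌ 3 Ca^2+ + 2 PO4^3-
Ksp = [Ca^2+]^3[PO4^3-]^2
Let s = moles of Ca3(PO4)2 that dissolve per litre. [Ca^2+] = 0.0642 + 3s ≈ 0.0642, [PO4^3-] = 2s (since the Ca^2+ already present dominates).
Ksp ≈ (0.0642)^3 × (2s)^2
s = 5.66 x 10^-14 M
Check: 3s = 1.7 x 10^-13 ≪ 0.0642, so the approximation is valid.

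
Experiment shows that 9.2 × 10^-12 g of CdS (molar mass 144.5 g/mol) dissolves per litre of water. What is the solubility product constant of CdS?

Ksp = 4.1 x 10^-27

Molar solubility s = (9.2 × 10^-12 g/L) / (144.5 g/mol) = 6.37 × 10^-14 M.
CdS(s) ⇌ Cd^2+(aq) + S^2-(aq)
Let s = molar solubility. Then [Cd^2+] = s and [S^2-] = s.
Ksp = [Cd^2+][S^2-]
Ksp = s^2
Ksp = (6.37 x 10^-14)^2 = 4.1 × 10^-27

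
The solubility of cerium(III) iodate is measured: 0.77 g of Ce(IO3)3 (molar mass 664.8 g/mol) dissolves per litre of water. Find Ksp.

Molar solubility s = (7.7 × 10^-1 g/L) / (664.8 g/mol) = 1.16 × 10^-3 M.
Ce(IO3)3(s) <=> Ce^3+ + 3 IO3^-
If s mol/L of Ce(IO3)3 dissolves, [Ce^3+] = s and [IO3^-] = 3s.
Ksp = [Ce^3+][IO3^-]^3
So Ksp = s × (3s)^3 = 27s^4
With s = 1.16 × 10^-3: Ksp = 4.9 × 10^-11

Ksp ≈ 4.9 × 10^-11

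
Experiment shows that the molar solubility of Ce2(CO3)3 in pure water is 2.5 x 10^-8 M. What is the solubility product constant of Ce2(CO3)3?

Ce2(CO3)3(s) <=> 2 Ce^3+(aq) + 3 CO3^2-(aq)
If s mol/L of Ce2(CO3)3 dissolves, [Ce^3+] = 2s and [CO3^2-] = 3s.
Ksp = [Ce^3+]^2[CO3^2-]^3
So Ksp = (2s)^2 × (3s)^3 = 108s^5
With s = 2.5 × 10^-8: Ksp = 1.1 x 10^-36

1.1e-36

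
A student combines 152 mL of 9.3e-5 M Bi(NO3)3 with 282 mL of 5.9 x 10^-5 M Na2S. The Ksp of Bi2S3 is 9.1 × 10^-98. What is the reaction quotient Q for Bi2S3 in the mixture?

Total volume = 152 + 282 = 434 mL.
[Bi^3+] = 9.3 × 10^-5 × (152/434) = 3.26 × 10^-5 M
[S^2-] = 5.9 × 10^-5 × (282/434) = 3.83 × 10^-5 M
Bi2S3(s) ⇌ 2 Bi^3+ + 3 S^2-, so Q = [Bi^3+]^2[S^2-]^3
Q = (3.26 × 10^-5)^2(3.83 x 10^-5)^3 = 6.0 × 10^-23
Q > Ksp, so Bi2S3 will precipitate.

Q ≈ 6.0e-23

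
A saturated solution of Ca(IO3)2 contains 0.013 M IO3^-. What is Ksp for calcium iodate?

Ksp = 1.1 x 10^-6

Ca(IO3)2(s) ⇌ Ca^2+(aq) + 2 IO3^-(aq)
Stoichiometry gives [Ca^2+] = (1/2)[IO3^-] = 6.50 × 10^-3 M.
Ksp = [Ca^2+][IO3^-]^2
Ksp = 6.50 × 10^-3 × (1.3 × 10^-2)^2 = 1.1 × 10^-6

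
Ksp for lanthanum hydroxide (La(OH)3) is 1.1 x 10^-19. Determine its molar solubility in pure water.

La(OH)3(s) ⇌ La^3+ + 3 OH^-
Ksp = [La^3+][OH^-]^3
With molar solubility s: [La^3+] = s, [OH^-] = 3s.
Ksp = s(3s)^3 = 27s^4
Solving, s = (1.1 x 10^-19/27)^(1/4) = 8.0 × 10^-6 M

s = 8.0e-6 M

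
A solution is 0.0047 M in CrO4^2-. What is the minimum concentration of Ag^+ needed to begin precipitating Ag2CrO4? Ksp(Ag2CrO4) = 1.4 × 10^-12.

[Ag^+] = 1.7e-5 M

Ag2CrO4(s) <=> 2 Ag^+(aq) + CrO4^2-(aq)
Ksp = [Ag^+]^2[CrO4^2-]
Precipitation begins when Q = Ksp. With [CrO4^2-] = 0.0047 M:
1.4 × 10^-12 = (0.0047) × [Ag^+]^2
[Ag^+] = (1.4 × 10^-12 / 4.7 x 10^-3)^(1/2) = 1.7 × 10^-5 M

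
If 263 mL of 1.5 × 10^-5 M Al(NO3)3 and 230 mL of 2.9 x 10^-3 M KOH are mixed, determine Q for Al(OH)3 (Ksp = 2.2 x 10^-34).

Q = 2.0 × 10^-14

Total volume = 263 + 230 = 493 mL.
[Al^3+] = 1.5 × 10^-5 × (263/493) = 8.00 × 10^-6 M
[OH^-] = 2.9 × 10^-3 × (230/493) = 1.35 × 10^-3 M
Al(OH)3(s) ⇌ Al^3+ + 3 OH^-, so Q = [Al^3+][OH^-]^3
Q = (8.00 x 10^-6)(1.35 x 10^-3)^3 = 2.0 × 10^-14
Q > Ksp, so Al(OH)3 will precipitate.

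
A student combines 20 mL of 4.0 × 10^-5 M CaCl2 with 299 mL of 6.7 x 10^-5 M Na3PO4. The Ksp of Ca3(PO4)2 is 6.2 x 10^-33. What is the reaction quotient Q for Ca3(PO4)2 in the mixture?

6.2 x 10^-26

Total volume = 20 + 299 = 319 mL.
[Ca^2+] = 4.0 × 10^-5 × (20/319) = 2.51 × 10^-6 M
[PO4^3-] = 6.7 × 10^-5 × (299/319) = 6.28 × 10^-5 M
Ca3(PO4)2(s) ⇌ 3 Ca^2+ + 2 PO4^3-, so Q = [Ca^2+]^3[PO4^3-]^2
Q = (2.51 × 10^-6)^3(6.28 × 10^-5)^2 = 6.2 × 10^-26
Q > Ksp, so Ca3(PO4)2 will precipitate.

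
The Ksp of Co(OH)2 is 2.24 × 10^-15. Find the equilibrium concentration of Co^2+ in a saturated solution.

Co(OH)2(s) ⇌ Co^2+(aq) + 2 OH^-(aq)
Ksp = [Co^2+][OH^-]^2
If s mol/L of Co(OH)2 dissolves, [Co^2+] = s and [OH^-] = 2s.
Substituting: Ksp = s(2s)^2 = 4s^3
s^3 = 2.24 × 10^-15 / 4, so s = 8.243 x 10^-6 M
[Co^2+] = s = 8.24 × 10^-6 M

[Co^2+] = 8.24 × 10^-6 M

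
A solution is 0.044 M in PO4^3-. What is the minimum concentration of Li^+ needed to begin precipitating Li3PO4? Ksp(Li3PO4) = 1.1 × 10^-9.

[Li^+] ≈ 2.9 × 10^-3 M

Li3PO4(s) ⇌ 3 Li^+ + PO4^3-
Ksp = [Li^+]^3[PO4^3-]
Precipitation begins when Q = Ksp. With [PO4^3-] = 0.044 M:
1.1 × 10^-9 = (0.044) × [Li^+]^3
[Li^+] = (1.1 × 10^-9 / 4.4 x 10^-2)^(1/3) = 2.9 × 10^-3 M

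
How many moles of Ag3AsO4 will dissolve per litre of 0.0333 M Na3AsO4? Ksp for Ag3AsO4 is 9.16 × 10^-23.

Ag3AsO4(s) <=> 3 Ag^+ + AsO4^3-
Ksp = [Ag^+]^3[AsO4^3-]
Let s = moles of Ag3AsO4 that dissolve per litre. [Ag^+] = 3s, [AsO4^3-] = 0.0333 + s ≈ 0.0333 (since AsO4^3- from Na3AsO4 dominates).
Ksp ≈ (3s)^3 × 0.0333
s = 4.67 x 10^-8 M
Check: s = 4.7 x 10^-8 ≪ 0.0333, so the approximation is valid.

s ≈ 4.67e-8 M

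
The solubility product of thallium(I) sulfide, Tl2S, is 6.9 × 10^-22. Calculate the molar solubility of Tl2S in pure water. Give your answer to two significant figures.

Tl2S(s) <=> 2 Tl^+(aq) + S^2-(aq)
Ksp = [Tl^+]^2[S^2-]
For each mole of Tl2S that dissolves: [Tl^+] = 2s, [S^2-] = s.
So Ksp = (2s)^2 × s = 4s^3
s^3 = 6.9 × 10^-22 / 4, so s = 5.6 × 10^-8 M

s = 5.6 × 10^-8 M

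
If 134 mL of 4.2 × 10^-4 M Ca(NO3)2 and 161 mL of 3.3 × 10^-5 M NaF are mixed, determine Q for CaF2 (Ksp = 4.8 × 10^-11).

Q = 6.2 x 10^-14

Total volume = 134 + 161 = 295 mL.
[Ca^2+] = 4.2 × 10^-4 × (134/295) = 1.91 × 10^-4 M
[F^-] = 3.3 x 10^-5 × (161/295) = 1.80 × 10^-5 M
CaF2(s) <=> Ca^2+ + 2 F^-, so Q = [Ca^2+][F^-]^2
Q = (1.91 x 10^-4)(1.80 × 10^-5)^2 = 6.2 x 10^-14
Q < Ksp, so no precipitate of CaF2 forms.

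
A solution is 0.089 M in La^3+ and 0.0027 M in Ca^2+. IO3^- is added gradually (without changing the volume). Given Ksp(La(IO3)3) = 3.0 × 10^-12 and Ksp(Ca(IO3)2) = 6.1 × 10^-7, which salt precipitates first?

Each salt begins to precipitate when Q = Ksp, i.e. when [IO3^-] reaches its threshold.
For La(IO3)3: 3.0 × 10^-12 = 0.089 × [IO3^-]^3  ⇒  [IO3^-] = 3.2 × 10^-4 M.
For Ca(IO3)2: 6.1 × 10^-7 = 0.0027 × [IO3^-]^2  ⇒  [IO3^-] = 1.5 × 10^-2 M.
The salt with the lower threshold [IO3^-] precipitates first: La(IO3)3.

La(IO3)3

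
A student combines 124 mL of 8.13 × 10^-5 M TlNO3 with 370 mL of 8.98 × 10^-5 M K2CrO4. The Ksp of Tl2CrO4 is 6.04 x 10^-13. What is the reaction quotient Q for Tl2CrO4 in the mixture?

2.80e-14

Total volume = 124 + 370 = 494 mL.
[Tl^+] = 8.13 x 10^-5 × (124/494) = 2.041 x 10^-5 M
[CrO4^2-] = 8.98 × 10^-5 × (370/494) = 6.726 × 10^-5 M
Tl2CrO4(s) <=> 2 Tl^+ + CrO4^2-, so Q = [Tl^+]^2[CrO4^2-]
Q = (2.041 x 10^-5)^2(6.726 x 10^-5) = 2.80 x 10^-14
Q < Ksp, so no precipitate of Tl2CrO4 forms.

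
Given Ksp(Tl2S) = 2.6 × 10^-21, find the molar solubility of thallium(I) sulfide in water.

Tl2S(s) ⇌ 2 Tl^+ + S^2-
Ksp = [Tl^+]^2[S^2-]
Let s = molar solubility. Then [Tl^+] = 2s and [S^2-] = s.
Substituting: Ksp = (2s)^2s = 4s^3
Solving, s = (2.6 × 10^-21/4)^(1/3) = 8.7 x 10^-8 M

s ≈ 8.7 × 10^-8 M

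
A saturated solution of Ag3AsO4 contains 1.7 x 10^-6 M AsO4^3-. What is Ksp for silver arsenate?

Ag3AsO4(s) ⇌ 3 Ag^+ + AsO4^3-
Stoichiometry gives [Ag^+] = (3/1)[AsO4^3-] = 5.10 × 10^-6 M.
Ksp = [Ag^+]^3[AsO4^3-]
Ksp = (5.10 x 10^-6)^3 × 1.7 x 10^-6 = 2.3 × 10^-22

Ksp ≈ 2.3e-22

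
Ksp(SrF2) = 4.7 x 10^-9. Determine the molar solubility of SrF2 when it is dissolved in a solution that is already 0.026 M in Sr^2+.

2.1e-4 M

SrF2(s) ⇌ Sr^2+ + 2 F^-
Ksp = [Sr^2+][F^-]^2
If s mol/L dissolves here, [Sr^2+] = 0.026 + s ≈ 0.026, [F^-] = 2s (since the Sr^2+ already present dominates).
Ksp ≈ 0.026 × (2s)^2
s = 2.1 × 10^-4 M
Check: s = 2.1 × 10^-4 ≪ 0.026, so the approximation is valid.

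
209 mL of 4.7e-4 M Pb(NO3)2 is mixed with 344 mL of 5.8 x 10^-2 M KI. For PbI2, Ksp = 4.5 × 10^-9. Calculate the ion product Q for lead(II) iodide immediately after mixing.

2.3 x 10^-7

Total volume = 209 + 344 = 553 mL.
[Pb^2+] = 4.7 × 10^-4 × (209/553) = 1.78 × 10^-4 M
[I^-] = 5.8 x 10^-2 × (344/553) = 3.61 x 10^-2 M
PbI2(s) <=> Pb^2+(aq) + 2 I^-(aq), so Q = [Pb^2+][I^-]^2
Q = (1.78 × 10^-4)(3.61 × 10^-2)^2 = 2.3 × 10^-7
Q > Ksp, so PbI2 will precipitate.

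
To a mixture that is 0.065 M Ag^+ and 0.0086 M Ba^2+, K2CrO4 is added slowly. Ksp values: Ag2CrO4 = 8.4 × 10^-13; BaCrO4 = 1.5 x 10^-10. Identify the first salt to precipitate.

Ag2CrO4

Each salt begins to precipitate when Q = Ksp, i.e. when [CrO4^2-] reaches its threshold.
For Ag2CrO4: 8.4 × 10^-13 = (0.065)^2 × [CrO4^2-]  ⇒  [CrO4^2-] = 2.0 × 10^-10 M.
For BaCrO4: 1.5 x 10^-10 = 0.0086 × [CrO4^2-]  ⇒  [CrO4^2-] = 1.7 x 10^-8 M.
The salt with the lower threshold [CrO4^2-] precipitates first: Ag2CrO4.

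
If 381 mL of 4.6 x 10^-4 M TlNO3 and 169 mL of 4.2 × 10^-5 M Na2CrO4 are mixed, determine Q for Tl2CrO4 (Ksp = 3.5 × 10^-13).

Total volume = 381 + 169 = 550 mL.
[Tl^+] = 4.6 × 10^-4 × (381/550) = 3.19 × 10^-4 M
[CrO4^2-] = 4.2 × 10^-5 × (169/550) = 1.29 × 10^-5 M
Tl2CrO4(s) ⇌ 2 Tl^+(aq) + CrO4^2-(aq), so Q = [Tl^+]^2[CrO4^2-]
Q = (3.19 × 10^-4)^2(1.29 x 10^-5) = 1.3 × 10^-12
Q > Ksp, so Tl2CrO4 will precipitate.

Q ≈ 1.3 x 10^-12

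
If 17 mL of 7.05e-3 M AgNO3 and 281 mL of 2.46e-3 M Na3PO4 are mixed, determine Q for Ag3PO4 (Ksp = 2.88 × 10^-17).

Total volume = 17 + 281 = 298 mL.
[Ag^+] = 7.05 × 10^-3 × (17/298) = 4.022 × 10^-4 M
[PO4^3-] = 2.46 × 10^-3 × (281/298) = 2.320 × 10^-3 M
Ag3PO4(s) ⇌ 3 Ag^+(aq) + PO4^3-(aq), so Q = [Ag^+]^3[PO4^3-]
Q = (4.022 × 10^-4)^3(2.320 × 10^-3) = 1.51 × 10^-13
Q > Ksp, so Ag3PO4 will precipitate.

Q ≈ 1.51e-13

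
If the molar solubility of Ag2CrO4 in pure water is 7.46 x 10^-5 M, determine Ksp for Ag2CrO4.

Ag2CrO4(s) ⇌ 2 Ag^+(aq) + CrO4^2-(aq)
With molar solubility s: [Ag^+] = 2s, [CrO4^2-] = s.
Ksp = [Ag^+]^2[CrO4^2-]
So Ksp = (2s)^2 × s = 4s^3
Ksp = 4 × (7.46 × 10^-5)^3 = 1.66 × 10^-12

1.66 x 10^-12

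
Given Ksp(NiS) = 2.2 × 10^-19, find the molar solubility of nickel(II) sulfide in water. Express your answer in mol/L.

4.7e-10 M

NiS(s) <=> Ni^2+ + S^2-
Ksp = [Ni^2+][S^2-]
For each mole of NiS that dissolves: [Ni^2+] = s, [S^2-] = s.
Ksp = s × s = s^2
s = √(2.2 × 10^-19) = 4.7 x 10^-10 M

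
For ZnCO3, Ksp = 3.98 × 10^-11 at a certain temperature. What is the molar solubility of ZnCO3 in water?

ZnCO3(s) ⇌ Zn^2+ + CO3^2-
Ksp = [Zn^2+][CO3^2-]
For each mole of ZnCO3 that dissolves: [Zn^2+] = s, [CO3^2-] = s.
Ksp = s^2
s = (3.98 × 10^-11)^(1/2) = 6.31 x 10^-6 M

s ≈ 6.31 × 10^-6 M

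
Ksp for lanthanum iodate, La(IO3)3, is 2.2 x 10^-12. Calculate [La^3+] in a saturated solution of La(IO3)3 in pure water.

[La^3+] ≈ 5.3 × 10^-4 M

La(IO3)3(s) <=> La^3+ + 3 IO3^-
Ksp = [La^3+][IO3^-]^3
With molar solubility s: [La^3+] = s, [IO3^-] = 3s.
Ksp = s(3s)^3 = 27s^4
s = (2.2 x 10^-12 / 27)^(1/4) = 5.34 x 10^-4 M
[La^3+] = s = 5.3 × 10^-4 M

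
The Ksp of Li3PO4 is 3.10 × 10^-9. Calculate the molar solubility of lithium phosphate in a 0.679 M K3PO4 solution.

s = 5.53 × 10^-4 M

Li3PO4(s) <=> 3 Li^+(aq) + PO4^3-(aq)
Ksp = [Li^+]^3[PO4^3-]
Let s be the molar solubility in this solution. [Li^+] = 3s, [PO4^3-] = 0.679 + s ≈ 0.679 (Ksp is small, so little additional dissolves).
Ksp ≈ (3s)^3 × 0.679
s = 5.53 × 10^-4 M
Check: s = 5.5 × 10^-4 ≪ 0.679, so the approximation is valid.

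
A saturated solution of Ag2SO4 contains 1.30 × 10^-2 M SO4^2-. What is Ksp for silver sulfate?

Ag2SO4(s) ⇌ 2 Ag^+ + SO4^2-
Stoichiometry gives [Ag^+] = (2/1)[SO4^2-] = 2.600 × 10^-2 M.
Ksp = [Ag^+]^2[SO4^2-]
Ksp = (2.600 × 10^-2)^2 × 1.30 × 10^-2 = 8.79 × 10^-6

Ksp = 8.79 x 10^-6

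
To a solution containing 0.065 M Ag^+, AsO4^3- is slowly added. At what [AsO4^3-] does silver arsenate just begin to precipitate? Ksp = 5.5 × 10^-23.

Ag3AsO4(s) ⇌ 3 Ag^+(aq) + AsO4^3-(aq)
Ksp = [Ag^+]^3[AsO4^3-]
Precipitation begins when Q = Ksp. With [Ag^+] = 0.065 M:
5.5 × 10^-23 = (0.065)^3 × [AsO4^3-]
[AsO4^3-] = (5.5 × 10^-23 / 2.75 × 10^-4) = 2.0 × 10^-19 M

2.0e-19 M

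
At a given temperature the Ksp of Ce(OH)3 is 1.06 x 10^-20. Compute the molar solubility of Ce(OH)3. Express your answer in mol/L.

Ce(OH)3(s) <=> Ce^3+(aq) + 3 OH^-(aq)
Ksp = [Ce^3+][OH^-]^3
For each mole of Ce(OH)3 that dissolves: [Ce^3+] = s, [OH^-] = 3s.
Substituting: Ksp = s(3s)^3 = 27s^4
s^4 = 1.06 x 10^-20 / 27, so s = 4.45 × 10^-6 M

s = 4.45e-6 M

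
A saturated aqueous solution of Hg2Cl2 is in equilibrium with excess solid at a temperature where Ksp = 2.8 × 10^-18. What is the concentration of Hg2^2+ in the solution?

Hg2Cl2(s) <=> Hg2^2+(aq) + 2 Cl^-(aq)
Ksp = [Hg2^2+][Cl^-]^2
With molar solubility s: [Hg2^2+] = s, [Cl^-] = 2s.
Substituting: Ksp = s(2s)^2 = 4s^3
s = (2.8 × 10^-18 / 4)^(1/3) = 8.88 x 10^-7 M
[Hg2^2+] = s = 8.9 x 10^-7 M

[Hg2^2+] ≈ 8.9 × 10^-7 M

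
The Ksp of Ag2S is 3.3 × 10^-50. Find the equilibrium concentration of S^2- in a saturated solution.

Ag2S(s) ⇌ 2 Ag^+ + S^2-
Ksp = [Ag^+]^2[S^2-]
For each mole of Ag2S that dissolves: [Ag^+] = 2s, [S^2-] = s.
Ksp = (2s)^2s = 4s^3
s^3 = 3.3 × 10^-50 / 4, so s = 2.02 x 10^-17 M
[S^2-] = s = 2.0 × 10^-17 M

[S^2-] ≈ 2.0e-17 M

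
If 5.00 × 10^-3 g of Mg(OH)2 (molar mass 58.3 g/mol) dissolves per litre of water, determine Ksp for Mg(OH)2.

Molar solubility s = (5.00 × 10^-3 g/L) / (58.3 g/mol) = 8.576 x 10^-5 M.
Mg(OH)2(s) ⇌ Mg^2+(aq) + 2 OH^-(aq)
For each mole of Mg(OH)2 that dissolves: [Mg^2+] = s, [OH^-] = 2s.
Ksp = [Mg^2+][OH^-]^2
So Ksp = s × (2s)^2 = 4s^3
Ksp = 4 × (8.576 × 10^-5)^3 = 2.52 × 10^-12

Ksp = 2.52 x 10^-12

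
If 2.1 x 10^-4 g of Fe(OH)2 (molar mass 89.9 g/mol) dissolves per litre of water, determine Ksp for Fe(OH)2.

Ksp = 5.1 × 10^-17

Molar solubility s = (2.1 × 10^-4 g/L) / (89.9 g/mol) = 2.34 × 10^-6 M.
Fe(OH)2(s) ⇌ Fe^2+(aq) + 2 OH^-(aq)
With molar solubility s: [Fe^2+] = s, [OH^-] = 2s.
Ksp = [Fe^2+][OH^-]^2
Ksp = s(2s)^2 = 4s^3
With s = 2.34 × 10^-6: Ksp = 5.1 x 10^-17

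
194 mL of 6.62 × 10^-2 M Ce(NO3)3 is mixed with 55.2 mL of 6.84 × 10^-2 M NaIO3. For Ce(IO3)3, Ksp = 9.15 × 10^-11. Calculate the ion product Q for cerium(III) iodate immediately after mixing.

Q = 1.79e-7

Total volume = 194 + 55.2 = 249.2 mL.
[Ce^3+] = 6.62 x 10^-2 × (194/249.2) = 5.154 x 10^-2 M
[IO3^-] = 6.84 × 10^-2 × (55.2/249.2) = 1.515 × 10^-2 M
Ce(IO3)3(s) ⇌ Ce^3+ + 3 IO3^-, so Q = [Ce^3+][IO3^-]^3
Q = (5.154 × 10^-2)(1.515 × 10^-2)^3 = 1.79 x 10^-7
Q > Ksp, so Ce(IO3)3 will precipitate.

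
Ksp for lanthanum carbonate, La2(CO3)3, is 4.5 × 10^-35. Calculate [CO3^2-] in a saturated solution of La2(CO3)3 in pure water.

[CO3^2-] = 1.6 x 10^-7 M

La2(CO3)3(s) ⇌ 2 La^3+ + 3 CO3^2-
Ksp = [La^3+]^2[CO3^2-]^3
If s mol/L of La2(CO3)3 dissolves, [La^3+] = 2s and [CO3^2-] = 3s.
Substituting: Ksp = (2s)^2(3s)^3 = 108s^5
Solving, s = (4.5 × 10^-35/108)^(1/5) = 5.30 × 10^-8 M
[CO3^2-] = 3s = 1.6 x 10^-7 M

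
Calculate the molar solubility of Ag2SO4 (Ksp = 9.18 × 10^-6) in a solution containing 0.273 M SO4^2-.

s ≈ 2.90e-3 M

Ag2SO4(s) ⇌ 2 Ag^+(aq) + SO4^2-(aq)
Ksp = [Ag^+]^2[SO4^2-]
Let s be the molar solubility in this solution. [Ag^+] = 2s, [SO4^2-] = 0.273 + s ≈ 0.273 (since the SO4^2- already present dominates).
Ksp ≈ (2s)^2 × 0.273
s = 2.90 x 10^-3 M
Check: s = 2.9 x 10^-3 ≪ 0.273, so the approximation is valid.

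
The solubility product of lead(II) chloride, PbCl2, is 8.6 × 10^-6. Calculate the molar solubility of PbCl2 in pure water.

PbCl2(s) <=> Pb^2+ + 2 Cl^-
Ksp = [Pb^2+][Cl^-]^2
If s mol/L of PbCl2 dissolves, [Pb^2+] = s and [Cl^-] = 2s.
So Ksp = s × (2s)^2 = 4s^3
s^3 = 8.6 × 10^-6 / 4, so s = 1.3 x 10^-2 M

s ≈ 1.3 × 10^-2 M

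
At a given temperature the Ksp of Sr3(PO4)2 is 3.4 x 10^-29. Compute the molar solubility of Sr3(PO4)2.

Sr3(PO4)2(s) ⇌ 3 Sr^2+ + 2 PO4^3-
Ksp = [Sr^2+]^3[PO4^3-]^2
Let s = molar solubility. Then [Sr^2+] = 3s and [PO4^3-] = 2s.
Ksp = (3s)^3(2s)^2 = 108s^5
Solving, s = (3.4 x 10^-29/108)^(1/5) = 7.9 x 10^-7 M

7.9e-7 M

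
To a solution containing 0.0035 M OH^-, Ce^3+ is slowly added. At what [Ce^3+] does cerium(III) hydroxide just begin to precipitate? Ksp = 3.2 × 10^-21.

7.5 x 10^-14 M

Ce(OH)3(s) ⇌ Ce^3+ + 3 OH^-
Ksp = [Ce^3+][OH^-]^3
Precipitation begins when Q = Ksp. With [OH^-] = 0.0035 M:
3.2 × 10^-21 = (0.0035)^3 × [Ce^3+]
[Ce^3+] = (3.2 × 10^-21 / 4.29 × 10^-8) = 7.5 x 10^-14 M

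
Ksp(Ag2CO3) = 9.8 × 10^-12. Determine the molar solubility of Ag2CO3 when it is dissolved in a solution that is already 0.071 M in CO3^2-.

Ag2CO3(s) ⇌ 2 Ag^+ + CO3^2-
Ksp = [Ag^+]^2[CO3^2-]
Let s = moles of Ag2CO3 that dissolve per litre. [Ag^+] = 2s, [CO3^2-] = 0.071 + s ≈ 0.071 (common-ion effect: CO3^2- is already 0.071 M).
Ksp ≈ (2s)^2 × 0.071
s = 5.9 x 10^-6 M
Check: s = 5.9 × 10^-6 ≪ 0.071, so the approximation is valid.

5.9e-6 M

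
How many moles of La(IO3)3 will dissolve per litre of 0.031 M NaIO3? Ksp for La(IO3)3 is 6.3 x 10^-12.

2.1 x 10^-7 M

La(IO3)3(s) ⇌ La^3+(aq) + 3 IO3^-(aq)
Ksp = [La^3+][IO3^-]^3
Let s be the molar solubility in this solution. [La^3+] = s, [IO3^-] = 0.031 + 3s ≈ 0.031 (since IO3^- from NaIO3 dominates).
Ksp ≈ s × (0.031)^3
s = 2.1 × 10^-7 M
Check: 3s = 6.3 × 10^-7 ≪ 0.031, so the approximation is valid.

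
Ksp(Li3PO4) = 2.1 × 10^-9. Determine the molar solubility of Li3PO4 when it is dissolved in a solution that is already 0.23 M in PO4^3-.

Li3PO4(s) ⇌ 3 Li^+(aq) + PO4^3-(aq)
Ksp = [Li^+]^3[PO4^3-]
If s mol/L dissolves here, [Li^+] = 3s, [PO4^3-] = 0.23 + s ≈ 0.23 (Ksp is small, so little additional dissolves).
Ksp ≈ (3s)^3 × 0.23
s = 7.0 × 10^-4 M
Check: s = 7.0 × 10^-4 ≪ 0.23, so the approximation is valid.

s ≈ 7.0 x 10^-4 M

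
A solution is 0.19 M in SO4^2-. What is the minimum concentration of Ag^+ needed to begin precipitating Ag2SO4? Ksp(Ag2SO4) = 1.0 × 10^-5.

7.3 × 10^-3 M

Ag2SO4(s) ⇌ 2 Ag^+(aq) + SO4^2-(aq)
Ksp = [Ag^+]^2[SO4^2-]
Precipitation begins when Q = Ksp. With [SO4^2-] = 0.19 M:
1.0 × 10^-5 = (0.19) × [Ag^+]^2
[Ag^+] = (1.0 × 10^-5 / 1.9 × 10^-1)^(1/2) = 7.3 × 10^-3 M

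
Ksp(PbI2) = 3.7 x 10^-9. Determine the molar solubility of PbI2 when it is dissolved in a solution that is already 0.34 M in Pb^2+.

s ≈ 5.2 × 10^-5 M

PbI2(s) <=> Pb^2+ + 2 I^-
Ksp = [Pb^2+][I^-]^2
Let s = moles of PbI2 that dissolve per litre. [Pb^2+] = 0.34 + s ≈ 0.34, [I^-] = 2s (Ksp is small, so little additional dissolves).
Ksp ≈ 0.34 × (2s)^2
s = 5.2 × 10^-5 M
Check: s = 5.2 x 10^-5 ≪ 0.34, so the approximation is valid.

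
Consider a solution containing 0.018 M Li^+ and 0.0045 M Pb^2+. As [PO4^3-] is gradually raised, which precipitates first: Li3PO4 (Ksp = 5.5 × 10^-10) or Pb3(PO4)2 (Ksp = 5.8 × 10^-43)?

Pb3(PO4)2

Each salt begins to precipitate when Q = Ksp, i.e. when [PO4^3-] reaches its threshold.
For Li3PO4: 5.5 × 10^-10 = (0.018)^3 × [PO4^3-]  ⇒  [PO4^3-] = 9.4 × 10^-5 M.
For Pb3(PO4)2: 5.8 × 10^-43 = (0.0045)^3 × [PO4^3-]^2  ⇒  [PO4^3-] = 2.5 × 10^-18 M.
The salt with the lower threshold [PO4^3-] precipitates first: Pb3(PO4)2.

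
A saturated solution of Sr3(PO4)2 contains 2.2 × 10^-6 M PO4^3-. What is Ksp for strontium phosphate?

Sr3(PO4)2(s) ⇌ 3 Sr^2+ + 2 PO4^3-
Stoichiometry gives [Sr^2+] = (3/2)[PO4^3-] = 3.30 x 10^-6 M.
Ksp = [Sr^2+]^3[PO4^3-]^2
Ksp = (3.30 × 10^-6)^3 × (2.2 x 10^-6)^2 = 1.7 x 10^-28

Ksp = 1.7 × 10^-28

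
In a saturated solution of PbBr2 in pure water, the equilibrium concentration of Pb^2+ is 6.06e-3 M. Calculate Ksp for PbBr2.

PbBr2(s) <=> Pb^2+(aq) + 2 Br^-(aq)
Stoichiometry gives [Br^-] = (2/1)[Pb^2+] = 1.212 x 10^-2 M.
Ksp = [Pb^2+][Br^-]^2
Ksp = 6.06 × 10^-3 × (1.212 × 10^-2)^2 = 8.90 x 10^-7

Ksp ≈ 8.90e-7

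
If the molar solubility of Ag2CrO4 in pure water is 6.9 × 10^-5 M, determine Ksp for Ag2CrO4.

Ksp ≈ 1.3 x 10^-12

Ag2CrO4(s) <=> 2 Ag^+(aq) + CrO4^2-(aq)
For each mole of Ag2CrO4 that dissolves: [Ag^+] = 2s, [CrO4^2-] = s.
Ksp = [Ag^+]^2[CrO4^2-]
So Ksp = (2s)^2 × s = 4s^3
Ksp = 4 × (6.9 × 10^-5)^3 = 1.3 × 10^-12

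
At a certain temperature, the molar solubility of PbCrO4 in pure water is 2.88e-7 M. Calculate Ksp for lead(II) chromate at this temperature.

PbCrO4(s) ⇌ Pb^2+(aq) + CrO4^2-(aq)
With molar solubility s: [Pb^2+] = s, [CrO4^2-] = s.
Ksp = [Pb^2+][CrO4^2-]
Ksp = s × s = s^2
Ksp = (2.88 x 10^-7)^2 = 8.29 × 10^-14

Ksp = 8.29 × 10^-14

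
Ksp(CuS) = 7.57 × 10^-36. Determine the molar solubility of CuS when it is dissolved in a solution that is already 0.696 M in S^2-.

CuS(s) ⇌ Cu^2+(aq) + S^2-(aq)
Ksp = [Cu^2+][S^2-]
Let s = moles of CuS that dissolve per litre. [Cu^2+] = s, [S^2-] = 0.696 + s ≈ 0.696 (common-ion effect: S^2- is already 0.696 M).
Ksp ≈ s × 0.696
s = 1.09 × 10^-35 M
Check: s = 1.1 x 10^-35 ≪ 0.696, so the approximation is valid.

s = 1.09e-35 M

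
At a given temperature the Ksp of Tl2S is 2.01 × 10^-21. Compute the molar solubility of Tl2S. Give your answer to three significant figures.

Tl2S(s) <=> 2 Tl^+ + S^2-
Ksp = [Tl^+]^2[S^2-]
Let s = molar solubility. Then [Tl^+] = 2s and [S^2-] = s.
Substituting: Ksp = (2s)^2s = 4s^3
s = (2.01 × 10^-21 / 4)^(1/3) = 7.95 x 10^-8 M

7.95 × 10^-8 M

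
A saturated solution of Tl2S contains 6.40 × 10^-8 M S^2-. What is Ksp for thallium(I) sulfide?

Tl2S(s) <=> 2 Tl^+ + S^2-
Stoichiometry gives [Tl^+] = (2/1)[S^2-] = 1.280 × 10^-7 M.
Ksp = [Tl^+]^2[S^2-]
Ksp = (1.280 x 10^-7)^2 × 6.40 × 10^-8 = 1.05 × 10^-21

Ksp ≈ 1.05 × 10^-21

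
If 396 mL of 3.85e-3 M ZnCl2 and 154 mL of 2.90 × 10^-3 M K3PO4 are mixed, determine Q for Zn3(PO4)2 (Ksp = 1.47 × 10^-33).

Total volume = 396 + 154 = 550 mL.
[Zn^2+] = 3.85 × 10^-3 × (396/550) = 2.772 × 10^-3 M
[PO4^3-] = 2.90 × 10^-3 × (154/550) = 8.120 x 10^-4 M
Zn3(PO4)2(s) ⇌ 3 Zn^2+ + 2 PO4^3-, so Q = [Zn^2+]^3[PO4^3-]^2
Q = (2.772 x 10^-3)^3(8.120 × 10^-4)^2 = 1.40 × 10^-14
Q > Ksp, so Zn3(PO4)2 will precipitate.

Q = 1.40 × 10^-14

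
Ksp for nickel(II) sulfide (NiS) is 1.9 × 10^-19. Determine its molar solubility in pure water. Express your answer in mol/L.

NiS(s) <=> Ni^2+ + S^2-
Ksp = [Ni^2+][S^2-]
If s mol/L of NiS dissolves, [Ni^2+] = s and [S^2-] = s.
Ksp = (s)(s) = s^2
s = √(1.9 × 10^-19) = 4.4 × 10^-10 M

s = 4.4 x 10^-10 M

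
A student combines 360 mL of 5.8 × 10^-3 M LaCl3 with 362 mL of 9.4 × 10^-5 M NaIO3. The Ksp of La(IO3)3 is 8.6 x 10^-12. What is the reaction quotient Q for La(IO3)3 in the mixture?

Total volume = 360 + 362 = 722 mL.
[La^3+] = 5.8 × 10^-3 × (360/722) = 2.89 x 10^-3 M
[IO3^-] = 9.4 × 10^-5 × (362/722) = 4.71 x 10^-5 M
La(IO3)3(s) <=> La^3+(aq) + 3 IO3^-(aq), so Q = [La^3+][IO3^-]^3
Q = (2.89 × 10^-3)(4.71 × 10^-5)^3 = 3.0 × 10^-16
Q < Ksp, so no precipitate of La(IO3)3 forms.

Q ≈ 3.0e-16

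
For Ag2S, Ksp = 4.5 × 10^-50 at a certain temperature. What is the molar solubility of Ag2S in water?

Ag2S(s) ⇌ 2 Ag^+ + S^2-
Ksp = [Ag^+]^2[S^2-]
If s mol/L of Ag2S dissolves, [Ag^+] = 2s and [S^2-] = s.
Substituting: Ksp = (2s)^2s = 4s^3
s^3 = 4.5 × 10^-50 / 4, so s = 2.2 x 10^-17 M

2.2 × 10^-17 M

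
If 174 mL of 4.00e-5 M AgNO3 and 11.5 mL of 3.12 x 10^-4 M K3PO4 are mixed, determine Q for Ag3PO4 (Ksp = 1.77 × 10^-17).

Total volume = 174 + 11.5 = 185.5 mL.
[Ag^+] = 4.00 × 10^-5 × (174/185.5) = 3.752 × 10^-5 M
[PO4^3-] = 3.12 × 10^-4 × (11.5/185.5) = 1.934 x 10^-5 M
Ag3PO4(s) ⇌ 3 Ag^+ + PO4^3-, so Q = [Ag^+]^3[PO4^3-]
Q = (3.752 × 10^-5)^3(1.934 x 10^-5) = 1.02 x 10^-18
Q < Ksp, so no precipitate of Ag3PO4 forms.

Q = 1.02 × 10^-18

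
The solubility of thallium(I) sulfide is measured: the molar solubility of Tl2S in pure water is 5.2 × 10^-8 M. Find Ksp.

Ksp ≈ 5.6 × 10^-22

Tl2S(s) ⇌ 2 Tl^+ + S^2-
For each mole of Tl2S that dissolves: [Tl^+] = 2s, [S^2-] = s.
Ksp = [Tl^+]^2[S^2-]
Ksp = (2s)^2s = 4s^3
Ksp = 4 × (5.2 × 10^-8)^3 = 5.6 x 10^-22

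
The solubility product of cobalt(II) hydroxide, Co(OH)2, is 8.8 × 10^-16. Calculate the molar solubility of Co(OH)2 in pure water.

Co(OH)2(s) <=> Co^2+ + 2 OH^-
Ksp = [Co^2+][OH^-]^2
Let s = molar solubility. Then [Co^2+] = s and [OH^-] = 2s.
Ksp = s(2s)^2 = 4s^3
s = (8.8 × 10^-16 / 4)^(1/3) = 6.0 × 10^-6 M

s ≈ 6.0 × 10^-6 M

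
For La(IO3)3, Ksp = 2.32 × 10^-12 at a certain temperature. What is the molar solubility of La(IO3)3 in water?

La(IO3)3(s) <=> La^3+(aq) + 3 IO3^-(aq)
Ksp = [La^3+][IO3^-]^3
For each mole of La(IO3)3 that dissolves: [La^3+] = s, [IO3^-] = 3s.
Ksp = s(3s)^3 = 27s^4
s = (2.32 × 10^-12 / 27)^(1/4) = 5.41 x 10^-4 M

s = 5.41 × 10^-4 M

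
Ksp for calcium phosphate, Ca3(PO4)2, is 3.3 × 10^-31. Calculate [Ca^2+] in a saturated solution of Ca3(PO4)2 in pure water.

Ca3(PO4)2(s) <=> 3 Ca^2+ + 2 PO4^3-
Ksp = [Ca^2+]^3[PO4^3-]^2
With molar solubility s: [Ca^2+] = 3s, [PO4^3-] = 2s.
Ksp = (3s)^3(2s)^2 = 108s^5
s = (3.3 × 10^-31 / 108)^(1/5) = 3.14 × 10^-7 M
[Ca^2+] = 3s = 9.4 x 10^-7 M

[Ca^2+] ≈ 9.4 x 10^-7 M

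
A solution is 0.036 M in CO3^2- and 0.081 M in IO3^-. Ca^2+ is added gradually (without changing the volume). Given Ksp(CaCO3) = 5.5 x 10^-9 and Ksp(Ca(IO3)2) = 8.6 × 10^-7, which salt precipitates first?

CaCO3

Each salt begins to precipitate when Q = Ksp, i.e. when [Ca^2+] reaches its threshold.
For CaCO3: 5.5 x 10^-9 = 0.036 × [Ca^2+]  ⇒  [Ca^2+] = 1.5 × 10^-7 M.
For Ca(IO3)2: 8.6 × 10^-7 = (0.081)^2 × [Ca^2+]  ⇒  [Ca^2+] = 1.3 × 10^-4 M.
The salt with the lower threshold [Ca^2+] precipitates first: CaCO3.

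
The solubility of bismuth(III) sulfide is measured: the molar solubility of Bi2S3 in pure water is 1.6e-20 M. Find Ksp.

1.1e-97

Bi2S3(s) ⇌ 2 Bi^3+ + 3 S^2-
With molar solubility s: [Bi^3+] = 2s, [S^2-] = 3s.
Ksp = [Bi^3+]^2[S^2-]^3
So Ksp = (2s)^2 × (3s)^3 = 108s^5
With s = 1.6 x 10^-20: Ksp = 1.1 x 10^-97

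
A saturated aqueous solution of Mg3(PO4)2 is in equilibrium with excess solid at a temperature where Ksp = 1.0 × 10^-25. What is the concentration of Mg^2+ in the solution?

[Mg^2+] = 1.2e-5 M

Mg3(PO4)2(s) ⇌ 3 Mg^2+ + 2 PO4^3-
Ksp = [Mg^2+]^3[PO4^3-]^2
Let s = molar solubility. Then [Mg^2+] = 3s and [PO4^3-] = 2s.
Substituting: Ksp = (3s)^3(2s)^2 = 108s^5
s = (1.0 × 10^-25 / 108)^(1/5) = 3.92 x 10^-6 M
[Mg^2+] = 3s = 1.2 x 10^-5 M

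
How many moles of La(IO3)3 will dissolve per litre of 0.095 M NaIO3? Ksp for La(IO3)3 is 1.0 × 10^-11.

s = 1.2 × 10^-8 M

La(IO3)3(s) ⇌ La^3+ + 3 IO3^-
Ksp = [La^3+][IO3^-]^3
Let s be the molar solubility in this solution. [La^3+] = s, [IO3^-] = 0.095 + 3s ≈ 0.095 (Ksp is small, so little additional dissolves).
Ksp ≈ s × (0.095)^3
s = 1.2 x 10^-8 M
Check: 3s = 3.5 x 10^-8 ≪ 0.095, so the approximation is valid.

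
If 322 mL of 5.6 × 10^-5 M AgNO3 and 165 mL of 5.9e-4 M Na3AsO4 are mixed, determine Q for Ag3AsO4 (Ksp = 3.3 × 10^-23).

Total volume = 322 + 165 = 487 mL.
[Ag^+] = 5.6 x 10^-5 × (322/487) = 3.70 × 10^-5 M
[AsO4^3-] = 5.9 × 10^-4 × (165/487) = 2.00 x 10^-4 M
Ag3AsO4(s) <=> 3 Ag^+ + AsO4^3-, so Q = [Ag^+]^3[AsO4^3-]
Q = (3.70 × 10^-5)^3(2.00 x 10^-4) = 1.0 x 10^-17
Q > Ksp, so Ag3AsO4 will precipitate.

Q = 1.0 × 10^-17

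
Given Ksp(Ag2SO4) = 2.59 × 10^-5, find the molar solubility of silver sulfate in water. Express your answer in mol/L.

s = 0.0186 M

Ag2SO4(s) ⇌ 2 Ag^+(aq) + SO4^2-(aq)
Ksp = [Ag^+]^2[SO4^2-]
If s mol/L of Ag2SO4 dissolves, [Ag^+] = 2s and [SO4^2-] = s.
So Ksp = (2s)^2 × s = 4s^3
s^3 = 2.59 × 10^-5 / 4, so s = 1.86 x 10^-2 M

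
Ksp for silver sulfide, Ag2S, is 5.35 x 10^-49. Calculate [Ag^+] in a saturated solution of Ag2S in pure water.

Ag2S(s) ⇌ 2 Ag^+ + S^2-
Ksp = [Ag^+]^2[S^2-]
With molar solubility s: [Ag^+] = 2s, [S^2-] = s.
Ksp = (2s)^2s = 4s^3
Solving, s = (5.35 x 10^-49/4)^(1/3) = 5.114 × 10^-17 M
[Ag^+] = 2s = 1.02 x 10^-16 M

[Ag^+] ≈ 1.02e-16 M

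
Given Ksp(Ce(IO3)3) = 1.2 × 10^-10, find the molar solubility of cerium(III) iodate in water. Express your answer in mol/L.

1.5 × 10^-3 M

Ce(IO3)3(s) <=> Ce^3+ + 3 IO3^-
Ksp = [Ce^3+][IO3^-]^3
Let s = molar solubility. Then [Ce^3+] = s and [IO3^-] = 3s.
Substituting: Ksp = s(3s)^3 = 27s^4
s = (1.2 × 10^-10 / 27)^(1/4) = 1.5 × 10^-3 M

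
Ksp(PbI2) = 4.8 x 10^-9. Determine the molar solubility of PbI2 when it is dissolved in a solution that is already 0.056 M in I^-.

s = 1.5 x 10^-6 M

PbI2(s) <=> Pb^2+ + 2 I^-
Ksp = [Pb^2+][I^-]^2
Let s = moles of PbI2 that dissolve per litre. [Pb^2+] = s, [I^-] = 0.056 + 2s ≈ 0.056 (since the I^- already present dominates).
Ksp ≈ s × (0.056)^2
s = 1.5 × 10^-6 M
Check: 2s = 3.1 × 10^-6 ≪ 0.056, so the approximation is valid.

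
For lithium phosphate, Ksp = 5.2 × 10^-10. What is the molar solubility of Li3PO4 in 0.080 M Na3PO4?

s = 6.2e-4 M

Li3PO4(s) <=> 3 Li^+(aq) + PO4^3-(aq)
Ksp = [Li^+]^3[PO4^3-]
If s mol/L dissolves here, [Li^+] = 3s, [PO4^3-] = 0.080 + s ≈ 0.080 (Ksp is small, so little additional dissolves).
Ksp ≈ (3s)^3 × 0.080
s = 6.2 × 10^-4 M
Check: s = 6.2 × 10^-4 ≪ 0.080, so the approximation is valid.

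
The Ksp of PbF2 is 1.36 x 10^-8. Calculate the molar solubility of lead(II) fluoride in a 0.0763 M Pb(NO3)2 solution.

PbF2(s) ⇌ Pb^2+(aq) + 2 F^-(aq)
Ksp = [Pb^2+][F^-]^2
If s mol/L dissolves here, [Pb^2+] = 0.0763 + s ≈ 0.0763, [F^-] = 2s (since Pb^2+ from Pb(NO3)2 dominates).
Ksp ≈ 0.0763 × (2s)^2
s = 2.11 x 10^-4 M
Check: s = 2.1 × 10^-4 ≪ 0.0763, so the approximation is valid.

s = 2.11 × 10^-4 M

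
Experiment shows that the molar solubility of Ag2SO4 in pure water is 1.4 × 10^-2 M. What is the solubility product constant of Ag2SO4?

1.1 × 10^-5

Ag2SO4(s) ⇌ 2 Ag^+ + SO4^2-
If s mol/L of Ag2SO4 dissolves, [Ag^+] = 2s and [SO4^2-] = s.
Ksp = [Ag^+]^2[SO4^2-]
Substituting: Ksp = (2s)^2s = 4s^3
Ksp = 4 × (1.4 x 10^-2)^3 = 1.1 × 10^-5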